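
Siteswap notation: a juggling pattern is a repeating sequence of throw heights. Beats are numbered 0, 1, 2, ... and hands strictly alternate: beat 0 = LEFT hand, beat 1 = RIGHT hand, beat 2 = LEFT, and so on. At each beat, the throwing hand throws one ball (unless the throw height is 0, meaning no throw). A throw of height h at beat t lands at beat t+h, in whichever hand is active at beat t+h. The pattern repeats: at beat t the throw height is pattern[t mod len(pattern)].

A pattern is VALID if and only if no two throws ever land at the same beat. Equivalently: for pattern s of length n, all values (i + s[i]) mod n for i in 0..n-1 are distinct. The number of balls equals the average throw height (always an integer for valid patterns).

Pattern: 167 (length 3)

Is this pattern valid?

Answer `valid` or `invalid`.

Answer: invalid

Derivation:
i=0: (i + s[i]) mod n = (0 + 1) mod 3 = 1
i=1: (i + s[i]) mod n = (1 + 6) mod 3 = 1
i=2: (i + s[i]) mod n = (2 + 7) mod 3 = 0
Residues: [1, 1, 0], distinct: False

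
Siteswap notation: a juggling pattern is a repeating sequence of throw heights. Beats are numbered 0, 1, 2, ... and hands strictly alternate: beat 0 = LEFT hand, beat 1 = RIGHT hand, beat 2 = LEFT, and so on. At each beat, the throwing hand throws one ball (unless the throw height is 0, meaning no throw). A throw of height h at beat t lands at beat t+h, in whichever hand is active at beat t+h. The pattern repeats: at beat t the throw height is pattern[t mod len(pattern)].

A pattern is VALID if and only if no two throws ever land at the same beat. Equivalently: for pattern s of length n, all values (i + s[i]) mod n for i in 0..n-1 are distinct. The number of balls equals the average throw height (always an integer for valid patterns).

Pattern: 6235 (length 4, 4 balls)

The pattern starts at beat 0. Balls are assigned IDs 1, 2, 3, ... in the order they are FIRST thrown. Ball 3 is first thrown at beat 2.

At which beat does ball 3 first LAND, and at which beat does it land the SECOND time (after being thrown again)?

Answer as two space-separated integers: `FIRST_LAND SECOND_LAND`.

Beat 0 (L): throw ball1 h=6 -> lands@6:L; in-air after throw: [b1@6:L]
Beat 1 (R): throw ball2 h=2 -> lands@3:R; in-air after throw: [b2@3:R b1@6:L]
Beat 2 (L): throw ball3 h=3 -> lands@5:R; in-air after throw: [b2@3:R b3@5:R b1@6:L]
Beat 3 (R): throw ball2 h=5 -> lands@8:L; in-air after throw: [b3@5:R b1@6:L b2@8:L]
Beat 4 (L): throw ball4 h=6 -> lands@10:L; in-air after throw: [b3@5:R b1@6:L b2@8:L b4@10:L]
Beat 5 (R): throw ball3 h=2 -> lands@7:R; in-air after throw: [b1@6:L b3@7:R b2@8:L b4@10:L]
Beat 6 (L): throw ball1 h=3 -> lands@9:R; in-air after throw: [b3@7:R b2@8:L b1@9:R b4@10:L]
Beat 7 (R): throw ball3 h=5 -> lands@12:L; in-air after throw: [b2@8:L b1@9:R b4@10:L b3@12:L]
Ball 3: thrown@2 h=3 -> first land @5; rethrown@5 h=2 -> second land @7

Answer: 5 7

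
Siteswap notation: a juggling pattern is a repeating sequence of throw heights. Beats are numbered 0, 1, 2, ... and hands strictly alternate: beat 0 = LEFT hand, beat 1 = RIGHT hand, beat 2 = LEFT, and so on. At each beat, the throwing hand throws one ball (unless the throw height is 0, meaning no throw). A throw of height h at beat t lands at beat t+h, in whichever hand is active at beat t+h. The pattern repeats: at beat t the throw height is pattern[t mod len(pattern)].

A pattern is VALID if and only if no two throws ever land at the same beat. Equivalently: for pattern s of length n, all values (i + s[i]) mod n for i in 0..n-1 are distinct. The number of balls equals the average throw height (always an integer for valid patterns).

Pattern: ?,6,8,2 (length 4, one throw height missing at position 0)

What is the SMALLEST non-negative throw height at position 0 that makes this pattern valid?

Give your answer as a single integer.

i=0: s[i]=? (unknown)
i=1: (1 + 6) mod 4 = 3
i=2: (2 + 8) mod 4 = 2
i=3: (3 + 2) mod 4 = 1
Known residues: [1, 2, 3]; need a permutation of 0..3, so missing residue r = 0
Need (0 + s) mod 4 = 0; smallest s = (0 - 0) mod 4 = 0

Answer: 0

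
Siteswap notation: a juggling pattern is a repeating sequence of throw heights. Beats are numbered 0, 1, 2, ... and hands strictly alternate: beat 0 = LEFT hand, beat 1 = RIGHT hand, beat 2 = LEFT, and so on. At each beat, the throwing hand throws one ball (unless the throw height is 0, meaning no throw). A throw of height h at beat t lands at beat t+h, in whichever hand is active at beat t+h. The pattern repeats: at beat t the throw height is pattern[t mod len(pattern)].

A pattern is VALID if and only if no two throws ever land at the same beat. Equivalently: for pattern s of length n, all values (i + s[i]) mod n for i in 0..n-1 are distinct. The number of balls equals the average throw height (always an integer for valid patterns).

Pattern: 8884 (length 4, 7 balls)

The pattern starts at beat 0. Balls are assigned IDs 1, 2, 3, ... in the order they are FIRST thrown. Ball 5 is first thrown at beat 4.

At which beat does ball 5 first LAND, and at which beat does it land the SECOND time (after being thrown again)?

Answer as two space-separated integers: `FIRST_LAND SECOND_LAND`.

Answer: 12 20

Derivation:
Beat 0 (L): throw ball1 h=8 -> lands@8:L; in-air after throw: [b1@8:L]
Beat 1 (R): throw ball2 h=8 -> lands@9:R; in-air after throw: [b1@8:L b2@9:R]
Beat 2 (L): throw ball3 h=8 -> lands@10:L; in-air after throw: [b1@8:L b2@9:R b3@10:L]
Beat 3 (R): throw ball4 h=4 -> lands@7:R; in-air after throw: [b4@7:R b1@8:L b2@9:R b3@10:L]
Beat 4 (L): throw ball5 h=8 -> lands@12:L; in-air after throw: [b4@7:R b1@8:L b2@9:R b3@10:L b5@12:L]
Beat 5 (R): throw ball6 h=8 -> lands@13:R; in-air after throw: [b4@7:R b1@8:L b2@9:R b3@10:L b5@12:L b6@13:R]
Beat 6 (L): throw ball7 h=8 -> lands@14:L; in-air after throw: [b4@7:R b1@8:L b2@9:R b3@10:L b5@12:L b6@13:R b7@14:L]
Beat 7 (R): throw ball4 h=4 -> lands@11:R; in-air after throw: [b1@8:L b2@9:R b3@10:L b4@11:R b5@12:L b6@13:R b7@14:L]
Beat 8 (L): throw ball1 h=8 -> lands@16:L; in-air after throw: [b2@9:R b3@10:L b4@11:R b5@12:L b6@13:R b7@14:L b1@16:L]
Beat 9 (R): throw ball2 h=8 -> lands@17:R; in-air after throw: [b3@10:L b4@11:R b5@12:L b6@13:R b7@14:L b1@16:L b2@17:R]
Beat 10 (L): throw ball3 h=8 -> lands@18:L; in-air after throw: [b4@11:R b5@12:L b6@13:R b7@14:L b1@16:L b2@17:R b3@18:L]
Beat 11 (R): throw ball4 h=4 -> lands@15:R; in-air after throw: [b5@12:L b6@13:R b7@14:L b4@15:R b1@16:L b2@17:R b3@18:L]
Beat 12 (L): throw ball5 h=8 -> lands@20:L; in-air after throw: [b6@13:R b7@14:L b4@15:R b1@16:L b2@17:R b3@18:L b5@20:L]
Beat 13 (R): throw ball6 h=8 -> lands@21:R; in-air after throw: [b7@14:L b4@15:R b1@16:L b2@17:R b3@18:L b5@20:L b6@21:R]
Beat 14 (L): throw ball7 h=8 -> lands@22:L; in-air after throw: [b4@15:R b1@16:L b2@17:R b3@18:L b5@20:L b6@21:R b7@22:L]
Beat 15 (R): throw ball4 h=4 -> lands@19:R; in-air after throw: [b1@16:L b2@17:R b3@18:L b4@19:R b5@20:L b6@21:R b7@22:L]
Beat 16 (L): throw ball1 h=8 -> lands@24:L; in-air after throw: [b2@17:R b3@18:L b4@19:R b5@20:L b6@21:R b7@22:L b1@24:L]
Beat 17 (R): throw ball2 h=8 -> lands@25:R; in-air after throw: [b3@18:L b4@19:R b5@20:L b6@21:R b7@22:L b1@24:L b2@25:R]
Beat 18 (L): throw ball3 h=8 -> lands@26:L; in-air after throw: [b4@19:R b5@20:L b6@21:R b7@22:L b1@24:L b2@25:R b3@26:L]
Beat 19 (R): throw ball4 h=4 -> lands@23:R; in-air after throw: [b5@20:L b6@21:R b7@22:L b4@23:R b1@24:L b2@25:R b3@26:L]
Beat 20 (L): throw ball5 h=8 -> lands@28:L; in-air after throw: [b6@21:R b7@22:L b4@23:R b1@24:L b2@25:R b3@26:L b5@28:L]
Ball 5: thrown@4 h=8 -> first land @12; rethrown@12 h=8 -> second land @20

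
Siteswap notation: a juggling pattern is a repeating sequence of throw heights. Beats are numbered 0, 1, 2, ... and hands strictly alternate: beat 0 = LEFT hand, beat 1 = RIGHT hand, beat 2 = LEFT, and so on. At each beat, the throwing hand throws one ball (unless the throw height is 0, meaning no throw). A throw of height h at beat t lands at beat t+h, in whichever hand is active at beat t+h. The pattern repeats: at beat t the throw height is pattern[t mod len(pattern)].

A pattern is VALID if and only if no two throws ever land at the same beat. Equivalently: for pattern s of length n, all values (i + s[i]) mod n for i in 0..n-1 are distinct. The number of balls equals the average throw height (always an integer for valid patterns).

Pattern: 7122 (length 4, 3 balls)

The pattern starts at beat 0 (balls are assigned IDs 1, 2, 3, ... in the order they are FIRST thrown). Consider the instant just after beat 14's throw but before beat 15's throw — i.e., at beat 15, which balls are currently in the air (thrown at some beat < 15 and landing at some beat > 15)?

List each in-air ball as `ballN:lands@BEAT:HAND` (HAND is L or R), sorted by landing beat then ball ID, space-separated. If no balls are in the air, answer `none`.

Beat 0 (L): throw ball1 h=7 -> lands@7:R; in-air after throw: [b1@7:R]
Beat 1 (R): throw ball2 h=1 -> lands@2:L; in-air after throw: [b2@2:L b1@7:R]
Beat 2 (L): throw ball2 h=2 -> lands@4:L; in-air after throw: [b2@4:L b1@7:R]
Beat 3 (R): throw ball3 h=2 -> lands@5:R; in-air after throw: [b2@4:L b3@5:R b1@7:R]
Beat 4 (L): throw ball2 h=7 -> lands@11:R; in-air after throw: [b3@5:R b1@7:R b2@11:R]
Beat 5 (R): throw ball3 h=1 -> lands@6:L; in-air after throw: [b3@6:L b1@7:R b2@11:R]
Beat 6 (L): throw ball3 h=2 -> lands@8:L; in-air after throw: [b1@7:R b3@8:L b2@11:R]
Beat 7 (R): throw ball1 h=2 -> lands@9:R; in-air after throw: [b3@8:L b1@9:R b2@11:R]
Beat 8 (L): throw ball3 h=7 -> lands@15:R; in-air after throw: [b1@9:R b2@11:R b3@15:R]
Beat 9 (R): throw ball1 h=1 -> lands@10:L; in-air after throw: [b1@10:L b2@11:R b3@15:R]
Beat 10 (L): throw ball1 h=2 -> lands@12:L; in-air after throw: [b2@11:R b1@12:L b3@15:R]
Beat 11 (R): throw ball2 h=2 -> lands@13:R; in-air after throw: [b1@12:L b2@13:R b3@15:R]
Beat 12 (L): throw ball1 h=7 -> lands@19:R; in-air after throw: [b2@13:R b3@15:R b1@19:R]
Beat 13 (R): throw ball2 h=1 -> lands@14:L; in-air after throw: [b2@14:L b3@15:R b1@19:R]
Beat 14 (L): throw ball2 h=2 -> lands@16:L; in-air after throw: [b3@15:R b2@16:L b1@19:R]
Beat 15 (R): throw ball3 h=2 -> lands@17:R; in-air after throw: [b2@16:L b3@17:R b1@19:R]

Answer: ball2:lands@16:L ball1:lands@19:R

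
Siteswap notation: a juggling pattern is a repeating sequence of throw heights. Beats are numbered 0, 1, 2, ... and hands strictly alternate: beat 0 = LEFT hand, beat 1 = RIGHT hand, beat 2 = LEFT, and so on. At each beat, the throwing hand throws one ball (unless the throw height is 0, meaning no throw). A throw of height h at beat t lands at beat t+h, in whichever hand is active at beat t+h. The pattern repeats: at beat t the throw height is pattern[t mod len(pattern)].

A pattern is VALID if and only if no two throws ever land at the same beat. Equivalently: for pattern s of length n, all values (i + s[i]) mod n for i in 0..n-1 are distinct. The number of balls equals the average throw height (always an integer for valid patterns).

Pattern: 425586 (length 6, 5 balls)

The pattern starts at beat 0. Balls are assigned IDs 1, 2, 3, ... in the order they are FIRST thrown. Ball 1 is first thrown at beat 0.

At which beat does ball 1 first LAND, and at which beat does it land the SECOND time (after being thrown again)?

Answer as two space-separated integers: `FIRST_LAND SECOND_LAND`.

Beat 0 (L): throw ball1 h=4 -> lands@4:L; in-air after throw: [b1@4:L]
Beat 1 (R): throw ball2 h=2 -> lands@3:R; in-air after throw: [b2@3:R b1@4:L]
Beat 2 (L): throw ball3 h=5 -> lands@7:R; in-air after throw: [b2@3:R b1@4:L b3@7:R]
Beat 3 (R): throw ball2 h=5 -> lands@8:L; in-air after throw: [b1@4:L b3@7:R b2@8:L]
Beat 4 (L): throw ball1 h=8 -> lands@12:L; in-air after throw: [b3@7:R b2@8:L b1@12:L]
Beat 5 (R): throw ball4 h=6 -> lands@11:R; in-air after throw: [b3@7:R b2@8:L b4@11:R b1@12:L]
Beat 6 (L): throw ball5 h=4 -> lands@10:L; in-air after throw: [b3@7:R b2@8:L b5@10:L b4@11:R b1@12:L]
Beat 7 (R): throw ball3 h=2 -> lands@9:R; in-air after throw: [b2@8:L b3@9:R b5@10:L b4@11:R b1@12:L]
Beat 8 (L): throw ball2 h=5 -> lands@13:R; in-air after throw: [b3@9:R b5@10:L b4@11:R b1@12:L b2@13:R]
Beat 9 (R): throw ball3 h=5 -> lands@14:L; in-air after throw: [b5@10:L b4@11:R b1@12:L b2@13:R b3@14:L]
Beat 10 (L): throw ball5 h=8 -> lands@18:L; in-air after throw: [b4@11:R b1@12:L b2@13:R b3@14:L b5@18:L]
Beat 11 (R): throw ball4 h=6 -> lands@17:R; in-air after throw: [b1@12:L b2@13:R b3@14:L b4@17:R b5@18:L]
Beat 12 (L): throw ball1 h=4 -> lands@16:L; in-air after throw: [b2@13:R b3@14:L b1@16:L b4@17:R b5@18:L]
Ball 1: thrown@0 h=4 -> first land @4; rethrown@4 h=8 -> second land @12

Answer: 4 12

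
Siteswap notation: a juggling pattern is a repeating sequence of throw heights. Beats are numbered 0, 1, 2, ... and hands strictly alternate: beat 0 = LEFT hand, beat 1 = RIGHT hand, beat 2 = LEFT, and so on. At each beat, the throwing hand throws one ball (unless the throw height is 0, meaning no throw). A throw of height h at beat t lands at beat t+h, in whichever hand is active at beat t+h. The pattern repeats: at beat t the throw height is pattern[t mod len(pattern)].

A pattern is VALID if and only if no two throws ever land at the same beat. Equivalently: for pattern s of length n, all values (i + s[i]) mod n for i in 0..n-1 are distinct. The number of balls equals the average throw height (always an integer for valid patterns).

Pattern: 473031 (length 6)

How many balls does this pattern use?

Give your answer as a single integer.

Answer: 3

Derivation:
Pattern = [4, 7, 3, 0, 3, 1], length n = 6
  position 0: throw height = 4, running sum = 4
  position 1: throw height = 7, running sum = 11
  position 2: throw height = 3, running sum = 14
  position 3: throw height = 0, running sum = 14
  position 4: throw height = 3, running sum = 17
  position 5: throw height = 1, running sum = 18
Total sum = 18; balls = sum / n = 18 / 6 = 3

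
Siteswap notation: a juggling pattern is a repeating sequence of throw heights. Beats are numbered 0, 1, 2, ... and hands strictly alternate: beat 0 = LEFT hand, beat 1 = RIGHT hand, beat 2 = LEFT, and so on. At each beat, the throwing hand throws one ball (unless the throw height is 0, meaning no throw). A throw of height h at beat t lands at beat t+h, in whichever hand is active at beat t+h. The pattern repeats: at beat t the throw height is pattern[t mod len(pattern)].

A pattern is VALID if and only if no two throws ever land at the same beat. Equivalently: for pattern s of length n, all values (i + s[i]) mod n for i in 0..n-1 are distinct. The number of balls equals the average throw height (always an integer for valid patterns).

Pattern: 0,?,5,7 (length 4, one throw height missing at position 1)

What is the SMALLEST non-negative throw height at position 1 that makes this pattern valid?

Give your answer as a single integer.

Answer: 0

Derivation:
i=0: (0 + 0) mod 4 = 0
i=1: s[i]=? (unknown)
i=2: (2 + 5) mod 4 = 3
i=3: (3 + 7) mod 4 = 2
Known residues: [0, 2, 3]; need a permutation of 0..3, so missing residue r = 1
Need (1 + s) mod 4 = 1; smallest s = (1 - 1) mod 4 = 0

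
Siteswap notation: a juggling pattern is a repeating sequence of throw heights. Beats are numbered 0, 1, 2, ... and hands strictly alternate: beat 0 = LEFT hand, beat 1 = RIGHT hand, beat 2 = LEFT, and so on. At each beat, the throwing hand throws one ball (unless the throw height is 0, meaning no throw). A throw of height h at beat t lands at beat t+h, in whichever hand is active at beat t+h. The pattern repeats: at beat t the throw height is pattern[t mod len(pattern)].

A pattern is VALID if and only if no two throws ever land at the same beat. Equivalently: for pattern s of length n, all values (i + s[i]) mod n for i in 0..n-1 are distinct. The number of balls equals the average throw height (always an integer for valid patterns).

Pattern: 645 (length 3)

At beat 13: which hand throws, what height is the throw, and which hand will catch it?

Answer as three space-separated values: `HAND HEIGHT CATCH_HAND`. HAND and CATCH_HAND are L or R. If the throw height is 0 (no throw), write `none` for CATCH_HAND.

Beat 13: 13 mod 2 = 1, so hand = R
Throw height = pattern[13 mod 3] = pattern[1] = 4
Lands at beat 13+4=17, 17 mod 2 = 1, so catch hand = R

Answer: R 4 R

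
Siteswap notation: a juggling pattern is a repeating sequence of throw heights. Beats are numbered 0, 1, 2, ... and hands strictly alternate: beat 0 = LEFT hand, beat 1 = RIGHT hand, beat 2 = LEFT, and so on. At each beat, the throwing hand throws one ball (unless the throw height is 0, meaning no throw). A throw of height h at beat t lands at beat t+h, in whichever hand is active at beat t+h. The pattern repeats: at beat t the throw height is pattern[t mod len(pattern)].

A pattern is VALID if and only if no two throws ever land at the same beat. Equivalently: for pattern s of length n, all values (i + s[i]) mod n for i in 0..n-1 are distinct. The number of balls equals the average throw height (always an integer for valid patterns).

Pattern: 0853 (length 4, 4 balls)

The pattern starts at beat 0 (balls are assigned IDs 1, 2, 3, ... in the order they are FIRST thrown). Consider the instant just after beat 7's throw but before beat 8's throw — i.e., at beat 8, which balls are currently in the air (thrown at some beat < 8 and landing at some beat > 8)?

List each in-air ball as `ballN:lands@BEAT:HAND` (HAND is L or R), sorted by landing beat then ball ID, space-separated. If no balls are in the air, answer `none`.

Answer: ball1:lands@9:R ball2:lands@10:L ball3:lands@11:R ball4:lands@13:R

Derivation:
Beat 1 (R): throw ball1 h=8 -> lands@9:R; in-air after throw: [b1@9:R]
Beat 2 (L): throw ball2 h=5 -> lands@7:R; in-air after throw: [b2@7:R b1@9:R]
Beat 3 (R): throw ball3 h=3 -> lands@6:L; in-air after throw: [b3@6:L b2@7:R b1@9:R]
Beat 5 (R): throw ball4 h=8 -> lands@13:R; in-air after throw: [b3@6:L b2@7:R b1@9:R b4@13:R]
Beat 6 (L): throw ball3 h=5 -> lands@11:R; in-air after throw: [b2@7:R b1@9:R b3@11:R b4@13:R]
Beat 7 (R): throw ball2 h=3 -> lands@10:L; in-air after throw: [b1@9:R b2@10:L b3@11:R b4@13:R]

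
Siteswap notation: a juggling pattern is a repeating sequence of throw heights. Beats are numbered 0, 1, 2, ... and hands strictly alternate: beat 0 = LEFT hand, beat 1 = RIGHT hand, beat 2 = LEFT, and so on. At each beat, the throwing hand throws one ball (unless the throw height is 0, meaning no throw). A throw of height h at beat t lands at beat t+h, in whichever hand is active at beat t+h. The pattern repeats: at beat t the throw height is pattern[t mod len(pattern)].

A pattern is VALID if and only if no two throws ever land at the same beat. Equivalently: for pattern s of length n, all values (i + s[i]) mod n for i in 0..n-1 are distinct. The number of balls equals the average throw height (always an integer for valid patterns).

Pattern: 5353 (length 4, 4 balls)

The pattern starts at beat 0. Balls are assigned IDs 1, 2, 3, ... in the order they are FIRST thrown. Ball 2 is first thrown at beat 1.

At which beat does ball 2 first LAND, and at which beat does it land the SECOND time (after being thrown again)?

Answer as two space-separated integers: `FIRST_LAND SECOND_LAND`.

Answer: 4 9

Derivation:
Beat 0 (L): throw ball1 h=5 -> lands@5:R; in-air after throw: [b1@5:R]
Beat 1 (R): throw ball2 h=3 -> lands@4:L; in-air after throw: [b2@4:L b1@5:R]
Beat 2 (L): throw ball3 h=5 -> lands@7:R; in-air after throw: [b2@4:L b1@5:R b3@7:R]
Beat 3 (R): throw ball4 h=3 -> lands@6:L; in-air after throw: [b2@4:L b1@5:R b4@6:L b3@7:R]
Beat 4 (L): throw ball2 h=5 -> lands@9:R; in-air after throw: [b1@5:R b4@6:L b3@7:R b2@9:R]
Beat 5 (R): throw ball1 h=3 -> lands@8:L; in-air after throw: [b4@6:L b3@7:R b1@8:L b2@9:R]
Beat 6 (L): throw ball4 h=5 -> lands@11:R; in-air after throw: [b3@7:R b1@8:L b2@9:R b4@11:R]
Beat 7 (R): throw ball3 h=3 -> lands@10:L; in-air after throw: [b1@8:L b2@9:R b3@10:L b4@11:R]
Beat 8 (L): throw ball1 h=5 -> lands@13:R; in-air after throw: [b2@9:R b3@10:L b4@11:R b1@13:R]
Beat 9 (R): throw ball2 h=3 -> lands@12:L; in-air after throw: [b3@10:L b4@11:R b2@12:L b1@13:R]
Ball 2: thrown@1 h=3 -> first land @4; rethrown@4 h=5 -> second land @9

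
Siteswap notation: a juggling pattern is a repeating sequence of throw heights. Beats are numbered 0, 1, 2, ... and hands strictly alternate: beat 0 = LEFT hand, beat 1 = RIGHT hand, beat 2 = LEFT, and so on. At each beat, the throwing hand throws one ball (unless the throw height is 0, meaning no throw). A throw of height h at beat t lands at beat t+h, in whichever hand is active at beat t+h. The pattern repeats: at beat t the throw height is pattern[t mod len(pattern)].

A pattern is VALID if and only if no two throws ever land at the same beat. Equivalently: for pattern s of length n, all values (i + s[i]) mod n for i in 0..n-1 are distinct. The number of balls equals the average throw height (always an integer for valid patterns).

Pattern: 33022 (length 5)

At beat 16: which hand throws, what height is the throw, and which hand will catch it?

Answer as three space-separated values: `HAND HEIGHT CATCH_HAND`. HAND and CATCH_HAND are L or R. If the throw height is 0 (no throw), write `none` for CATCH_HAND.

Answer: L 3 R

Derivation:
Beat 16: 16 mod 2 = 0, so hand = L
Throw height = pattern[16 mod 5] = pattern[1] = 3
Lands at beat 16+3=19, 19 mod 2 = 1, so catch hand = R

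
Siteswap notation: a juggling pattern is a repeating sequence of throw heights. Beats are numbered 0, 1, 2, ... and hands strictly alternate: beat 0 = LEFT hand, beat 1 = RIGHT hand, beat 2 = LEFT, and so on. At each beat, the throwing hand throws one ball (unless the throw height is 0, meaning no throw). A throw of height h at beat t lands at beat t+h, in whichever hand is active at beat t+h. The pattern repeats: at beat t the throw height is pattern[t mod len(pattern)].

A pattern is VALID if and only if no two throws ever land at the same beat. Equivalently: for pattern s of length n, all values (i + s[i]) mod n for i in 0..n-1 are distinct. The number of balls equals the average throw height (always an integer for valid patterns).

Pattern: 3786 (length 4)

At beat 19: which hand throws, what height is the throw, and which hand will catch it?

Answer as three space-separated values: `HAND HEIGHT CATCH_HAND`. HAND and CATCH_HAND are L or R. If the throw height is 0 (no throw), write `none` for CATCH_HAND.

Answer: R 6 R

Derivation:
Beat 19: 19 mod 2 = 1, so hand = R
Throw height = pattern[19 mod 4] = pattern[3] = 6
Lands at beat 19+6=25, 25 mod 2 = 1, so catch hand = R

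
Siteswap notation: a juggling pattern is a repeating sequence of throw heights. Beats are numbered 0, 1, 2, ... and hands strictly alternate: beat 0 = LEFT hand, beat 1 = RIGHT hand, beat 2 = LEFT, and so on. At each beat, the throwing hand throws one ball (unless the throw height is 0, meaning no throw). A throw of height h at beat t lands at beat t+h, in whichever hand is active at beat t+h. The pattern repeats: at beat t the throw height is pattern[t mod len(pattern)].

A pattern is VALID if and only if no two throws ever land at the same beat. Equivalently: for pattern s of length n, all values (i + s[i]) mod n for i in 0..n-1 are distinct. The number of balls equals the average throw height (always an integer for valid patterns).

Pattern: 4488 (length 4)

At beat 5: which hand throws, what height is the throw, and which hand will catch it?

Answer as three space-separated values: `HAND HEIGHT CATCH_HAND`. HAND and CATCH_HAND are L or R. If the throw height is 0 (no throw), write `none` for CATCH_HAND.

Answer: R 4 R

Derivation:
Beat 5: 5 mod 2 = 1, so hand = R
Throw height = pattern[5 mod 4] = pattern[1] = 4
Lands at beat 5+4=9, 9 mod 2 = 1, so catch hand = R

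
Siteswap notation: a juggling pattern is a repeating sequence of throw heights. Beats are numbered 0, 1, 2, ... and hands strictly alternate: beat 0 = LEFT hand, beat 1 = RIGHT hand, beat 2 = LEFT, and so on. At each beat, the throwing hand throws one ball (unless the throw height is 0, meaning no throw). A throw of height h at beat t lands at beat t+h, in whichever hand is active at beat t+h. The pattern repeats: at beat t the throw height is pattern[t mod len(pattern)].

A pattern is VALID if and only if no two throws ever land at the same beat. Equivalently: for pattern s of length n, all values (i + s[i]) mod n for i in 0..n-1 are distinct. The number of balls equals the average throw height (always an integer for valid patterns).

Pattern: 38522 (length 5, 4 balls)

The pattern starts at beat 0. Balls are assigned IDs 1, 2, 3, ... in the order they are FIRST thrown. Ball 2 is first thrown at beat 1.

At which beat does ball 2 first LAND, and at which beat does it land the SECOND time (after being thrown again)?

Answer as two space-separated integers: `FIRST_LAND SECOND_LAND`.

Beat 0 (L): throw ball1 h=3 -> lands@3:R; in-air after throw: [b1@3:R]
Beat 1 (R): throw ball2 h=8 -> lands@9:R; in-air after throw: [b1@3:R b2@9:R]
Beat 2 (L): throw ball3 h=5 -> lands@7:R; in-air after throw: [b1@3:R b3@7:R b2@9:R]
Beat 3 (R): throw ball1 h=2 -> lands@5:R; in-air after throw: [b1@5:R b3@7:R b2@9:R]
Beat 4 (L): throw ball4 h=2 -> lands@6:L; in-air after throw: [b1@5:R b4@6:L b3@7:R b2@9:R]
Beat 5 (R): throw ball1 h=3 -> lands@8:L; in-air after throw: [b4@6:L b3@7:R b1@8:L b2@9:R]
Beat 6 (L): throw ball4 h=8 -> lands@14:L; in-air after throw: [b3@7:R b1@8:L b2@9:R b4@14:L]
Beat 7 (R): throw ball3 h=5 -> lands@12:L; in-air after throw: [b1@8:L b2@9:R b3@12:L b4@14:L]
Beat 8 (L): throw ball1 h=2 -> lands@10:L; in-air after throw: [b2@9:R b1@10:L b3@12:L b4@14:L]
Beat 9 (R): throw ball2 h=2 -> lands@11:R; in-air after throw: [b1@10:L b2@11:R b3@12:L b4@14:L]
Beat 10 (L): throw ball1 h=3 -> lands@13:R; in-air after throw: [b2@11:R b3@12:L b1@13:R b4@14:L]
Beat 11 (R): throw ball2 h=8 -> lands@19:R; in-air after throw: [b3@12:L b1@13:R b4@14:L b2@19:R]
Ball 2: thrown@1 h=8 -> first land @9; rethrown@9 h=2 -> second land @11

Answer: 9 11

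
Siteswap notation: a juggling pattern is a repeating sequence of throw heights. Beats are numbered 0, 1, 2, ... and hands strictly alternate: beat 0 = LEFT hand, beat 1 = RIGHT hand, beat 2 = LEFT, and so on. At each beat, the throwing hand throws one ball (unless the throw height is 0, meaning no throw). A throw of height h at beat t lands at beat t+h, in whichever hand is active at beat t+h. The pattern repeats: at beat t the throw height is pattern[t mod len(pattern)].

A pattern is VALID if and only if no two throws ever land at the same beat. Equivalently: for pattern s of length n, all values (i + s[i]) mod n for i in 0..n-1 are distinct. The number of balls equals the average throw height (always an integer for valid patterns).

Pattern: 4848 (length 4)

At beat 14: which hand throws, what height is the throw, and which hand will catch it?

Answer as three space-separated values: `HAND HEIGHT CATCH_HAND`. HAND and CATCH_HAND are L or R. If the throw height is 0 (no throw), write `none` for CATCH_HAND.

Beat 14: 14 mod 2 = 0, so hand = L
Throw height = pattern[14 mod 4] = pattern[2] = 4
Lands at beat 14+4=18, 18 mod 2 = 0, so catch hand = L

Answer: L 4 L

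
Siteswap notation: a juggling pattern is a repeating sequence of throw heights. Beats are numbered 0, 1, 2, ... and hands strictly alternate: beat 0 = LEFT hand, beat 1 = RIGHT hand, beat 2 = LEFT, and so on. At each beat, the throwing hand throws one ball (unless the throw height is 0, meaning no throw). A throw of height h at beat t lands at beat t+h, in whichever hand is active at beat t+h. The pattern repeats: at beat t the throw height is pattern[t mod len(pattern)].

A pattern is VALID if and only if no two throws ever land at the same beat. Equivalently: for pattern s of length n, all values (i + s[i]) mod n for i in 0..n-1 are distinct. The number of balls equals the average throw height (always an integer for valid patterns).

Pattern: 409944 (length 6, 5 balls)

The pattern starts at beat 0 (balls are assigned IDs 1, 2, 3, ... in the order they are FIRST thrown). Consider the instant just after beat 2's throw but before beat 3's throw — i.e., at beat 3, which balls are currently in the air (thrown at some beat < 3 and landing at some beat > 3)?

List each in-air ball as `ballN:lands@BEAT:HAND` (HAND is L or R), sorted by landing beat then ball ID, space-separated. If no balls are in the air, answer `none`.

Beat 0 (L): throw ball1 h=4 -> lands@4:L; in-air after throw: [b1@4:L]
Beat 2 (L): throw ball2 h=9 -> lands@11:R; in-air after throw: [b1@4:L b2@11:R]
Beat 3 (R): throw ball3 h=9 -> lands@12:L; in-air after throw: [b1@4:L b2@11:R b3@12:L]

Answer: ball1:lands@4:L ball2:lands@11:R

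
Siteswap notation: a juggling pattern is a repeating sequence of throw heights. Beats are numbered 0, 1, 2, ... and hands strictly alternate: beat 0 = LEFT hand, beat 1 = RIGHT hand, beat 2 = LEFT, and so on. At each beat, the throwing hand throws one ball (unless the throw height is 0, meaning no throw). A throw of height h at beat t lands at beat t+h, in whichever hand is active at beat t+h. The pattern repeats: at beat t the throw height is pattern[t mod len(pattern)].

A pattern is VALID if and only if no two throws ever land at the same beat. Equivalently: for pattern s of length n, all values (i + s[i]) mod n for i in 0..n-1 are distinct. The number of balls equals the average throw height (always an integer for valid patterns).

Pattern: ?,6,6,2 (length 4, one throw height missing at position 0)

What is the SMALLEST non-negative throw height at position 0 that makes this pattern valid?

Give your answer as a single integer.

Answer: 2

Derivation:
i=0: s[i]=? (unknown)
i=1: (1 + 6) mod 4 = 3
i=2: (2 + 6) mod 4 = 0
i=3: (3 + 2) mod 4 = 1
Known residues: [0, 1, 3]; need a permutation of 0..3, so missing residue r = 2
Need (0 + s) mod 4 = 2; smallest s = (2 - 0) mod 4 = 2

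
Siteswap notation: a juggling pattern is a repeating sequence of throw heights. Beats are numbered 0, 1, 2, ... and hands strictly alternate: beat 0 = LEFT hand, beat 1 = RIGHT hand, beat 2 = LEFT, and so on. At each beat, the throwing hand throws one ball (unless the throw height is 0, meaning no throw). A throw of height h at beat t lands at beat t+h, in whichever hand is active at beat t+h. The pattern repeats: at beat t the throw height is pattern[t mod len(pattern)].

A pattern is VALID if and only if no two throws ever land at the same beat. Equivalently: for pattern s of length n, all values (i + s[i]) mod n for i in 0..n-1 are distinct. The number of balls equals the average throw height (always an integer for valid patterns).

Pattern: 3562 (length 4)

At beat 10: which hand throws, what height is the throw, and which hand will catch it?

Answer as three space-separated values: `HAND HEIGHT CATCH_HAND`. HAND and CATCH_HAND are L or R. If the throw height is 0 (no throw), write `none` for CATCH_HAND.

Answer: L 6 L

Derivation:
Beat 10: 10 mod 2 = 0, so hand = L
Throw height = pattern[10 mod 4] = pattern[2] = 6
Lands at beat 10+6=16, 16 mod 2 = 0, so catch hand = L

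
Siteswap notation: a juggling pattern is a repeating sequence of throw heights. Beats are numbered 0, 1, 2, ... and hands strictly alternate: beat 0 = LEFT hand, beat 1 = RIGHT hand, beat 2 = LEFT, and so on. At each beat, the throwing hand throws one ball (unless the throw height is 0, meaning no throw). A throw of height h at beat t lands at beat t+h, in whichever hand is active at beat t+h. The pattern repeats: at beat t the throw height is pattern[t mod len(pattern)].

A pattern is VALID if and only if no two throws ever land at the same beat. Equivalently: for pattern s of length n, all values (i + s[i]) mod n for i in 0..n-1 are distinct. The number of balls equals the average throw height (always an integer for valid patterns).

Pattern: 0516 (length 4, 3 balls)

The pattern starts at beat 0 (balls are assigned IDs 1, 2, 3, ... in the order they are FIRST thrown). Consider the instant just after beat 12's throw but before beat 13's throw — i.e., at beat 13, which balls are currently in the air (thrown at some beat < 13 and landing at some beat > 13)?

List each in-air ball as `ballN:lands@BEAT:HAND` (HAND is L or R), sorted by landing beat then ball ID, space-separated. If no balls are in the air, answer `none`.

Answer: ball2:lands@14:L ball3:lands@17:R

Derivation:
Beat 1 (R): throw ball1 h=5 -> lands@6:L; in-air after throw: [b1@6:L]
Beat 2 (L): throw ball2 h=1 -> lands@3:R; in-air after throw: [b2@3:R b1@6:L]
Beat 3 (R): throw ball2 h=6 -> lands@9:R; in-air after throw: [b1@6:L b2@9:R]
Beat 5 (R): throw ball3 h=5 -> lands@10:L; in-air after throw: [b1@6:L b2@9:R b3@10:L]
Beat 6 (L): throw ball1 h=1 -> lands@7:R; in-air after throw: [b1@7:R b2@9:R b3@10:L]
Beat 7 (R): throw ball1 h=6 -> lands@13:R; in-air after throw: [b2@9:R b3@10:L b1@13:R]
Beat 9 (R): throw ball2 h=5 -> lands@14:L; in-air after throw: [b3@10:L b1@13:R b2@14:L]
Beat 10 (L): throw ball3 h=1 -> lands@11:R; in-air after throw: [b3@11:R b1@13:R b2@14:L]
Beat 11 (R): throw ball3 h=6 -> lands@17:R; in-air after throw: [b1@13:R b2@14:L b3@17:R]
Beat 13 (R): throw ball1 h=5 -> lands@18:L; in-air after throw: [b2@14:L b3@17:R b1@18:L]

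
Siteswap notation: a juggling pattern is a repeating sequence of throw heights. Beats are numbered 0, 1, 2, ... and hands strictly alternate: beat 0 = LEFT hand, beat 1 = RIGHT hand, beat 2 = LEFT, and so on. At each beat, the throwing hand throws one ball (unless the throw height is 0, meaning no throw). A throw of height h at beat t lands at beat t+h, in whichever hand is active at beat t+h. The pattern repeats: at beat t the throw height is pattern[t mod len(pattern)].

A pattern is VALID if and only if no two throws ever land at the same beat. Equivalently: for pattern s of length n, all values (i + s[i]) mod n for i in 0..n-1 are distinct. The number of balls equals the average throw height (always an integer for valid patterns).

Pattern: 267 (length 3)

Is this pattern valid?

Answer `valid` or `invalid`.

i=0: (i + s[i]) mod n = (0 + 2) mod 3 = 2
i=1: (i + s[i]) mod n = (1 + 6) mod 3 = 1
i=2: (i + s[i]) mod n = (2 + 7) mod 3 = 0
Residues: [2, 1, 0], distinct: True

Answer: valid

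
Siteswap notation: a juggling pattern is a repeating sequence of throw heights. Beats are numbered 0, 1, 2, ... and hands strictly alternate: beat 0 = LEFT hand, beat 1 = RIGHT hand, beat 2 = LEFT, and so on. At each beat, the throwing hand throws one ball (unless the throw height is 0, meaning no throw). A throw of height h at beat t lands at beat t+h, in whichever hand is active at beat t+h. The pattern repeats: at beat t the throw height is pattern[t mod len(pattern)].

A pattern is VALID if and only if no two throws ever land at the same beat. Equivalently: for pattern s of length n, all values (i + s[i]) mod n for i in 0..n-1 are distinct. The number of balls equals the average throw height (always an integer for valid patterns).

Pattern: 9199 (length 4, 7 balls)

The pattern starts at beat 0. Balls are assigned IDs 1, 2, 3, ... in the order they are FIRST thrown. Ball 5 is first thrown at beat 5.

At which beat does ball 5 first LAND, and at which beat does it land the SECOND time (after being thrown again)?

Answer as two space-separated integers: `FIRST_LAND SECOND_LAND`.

Answer: 6 15

Derivation:
Beat 0 (L): throw ball1 h=9 -> lands@9:R; in-air after throw: [b1@9:R]
Beat 1 (R): throw ball2 h=1 -> lands@2:L; in-air after throw: [b2@2:L b1@9:R]
Beat 2 (L): throw ball2 h=9 -> lands@11:R; in-air after throw: [b1@9:R b2@11:R]
Beat 3 (R): throw ball3 h=9 -> lands@12:L; in-air after throw: [b1@9:R b2@11:R b3@12:L]
Beat 4 (L): throw ball4 h=9 -> lands@13:R; in-air after throw: [b1@9:R b2@11:R b3@12:L b4@13:R]
Beat 5 (R): throw ball5 h=1 -> lands@6:L; in-air after throw: [b5@6:L b1@9:R b2@11:R b3@12:L b4@13:R]
Beat 6 (L): throw ball5 h=9 -> lands@15:R; in-air after throw: [b1@9:R b2@11:R b3@12:L b4@13:R b5@15:R]
Beat 7 (R): throw ball6 h=9 -> lands@16:L; in-air after throw: [b1@9:R b2@11:R b3@12:L b4@13:R b5@15:R b6@16:L]
Beat 8 (L): throw ball7 h=9 -> lands@17:R; in-air after throw: [b1@9:R b2@11:R b3@12:L b4@13:R b5@15:R b6@16:L b7@17:R]
Beat 9 (R): throw ball1 h=1 -> lands@10:L; in-air after throw: [b1@10:L b2@11:R b3@12:L b4@13:R b5@15:R b6@16:L b7@17:R]
Beat 10 (L): throw ball1 h=9 -> lands@19:R; in-air after throw: [b2@11:R b3@12:L b4@13:R b5@15:R b6@16:L b7@17:R b1@19:R]
Beat 11 (R): throw ball2 h=9 -> lands@20:L; in-air after throw: [b3@12:L b4@13:R b5@15:R b6@16:L b7@17:R b1@19:R b2@20:L]
Beat 12 (L): throw ball3 h=9 -> lands@21:R; in-air after throw: [b4@13:R b5@15:R b6@16:L b7@17:R b1@19:R b2@20:L b3@21:R]
Beat 13 (R): throw ball4 h=1 -> lands@14:L; in-air after throw: [b4@14:L b5@15:R b6@16:L b7@17:R b1@19:R b2@20:L b3@21:R]
Beat 14 (L): throw ball4 h=9 -> lands@23:R; in-air after throw: [b5@15:R b6@16:L b7@17:R b1@19:R b2@20:L b3@21:R b4@23:R]
Beat 15 (R): throw ball5 h=9 -> lands@24:L; in-air after throw: [b6@16:L b7@17:R b1@19:R b2@20:L b3@21:R b4@23:R b5@24:L]
Ball 5: thrown@5 h=1 -> first land @6; rethrown@6 h=9 -> second land @15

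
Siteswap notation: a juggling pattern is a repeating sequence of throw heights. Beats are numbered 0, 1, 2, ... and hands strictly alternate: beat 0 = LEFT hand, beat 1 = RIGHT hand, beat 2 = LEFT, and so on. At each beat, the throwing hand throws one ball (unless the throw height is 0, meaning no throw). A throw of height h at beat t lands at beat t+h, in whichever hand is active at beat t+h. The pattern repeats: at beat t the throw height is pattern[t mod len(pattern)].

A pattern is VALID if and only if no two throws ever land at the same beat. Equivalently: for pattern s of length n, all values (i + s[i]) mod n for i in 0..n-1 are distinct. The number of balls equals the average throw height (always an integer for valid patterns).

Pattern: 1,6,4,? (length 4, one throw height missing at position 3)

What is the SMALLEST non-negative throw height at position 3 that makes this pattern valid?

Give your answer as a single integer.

Answer: 1

Derivation:
i=0: (0 + 1) mod 4 = 1
i=1: (1 + 6) mod 4 = 3
i=2: (2 + 4) mod 4 = 2
i=3: s[i]=? (unknown)
Known residues: [1, 2, 3]; need a permutation of 0..3, so missing residue r = 0
Need (3 + s) mod 4 = 0; smallest s = (0 - 3) mod 4 = 1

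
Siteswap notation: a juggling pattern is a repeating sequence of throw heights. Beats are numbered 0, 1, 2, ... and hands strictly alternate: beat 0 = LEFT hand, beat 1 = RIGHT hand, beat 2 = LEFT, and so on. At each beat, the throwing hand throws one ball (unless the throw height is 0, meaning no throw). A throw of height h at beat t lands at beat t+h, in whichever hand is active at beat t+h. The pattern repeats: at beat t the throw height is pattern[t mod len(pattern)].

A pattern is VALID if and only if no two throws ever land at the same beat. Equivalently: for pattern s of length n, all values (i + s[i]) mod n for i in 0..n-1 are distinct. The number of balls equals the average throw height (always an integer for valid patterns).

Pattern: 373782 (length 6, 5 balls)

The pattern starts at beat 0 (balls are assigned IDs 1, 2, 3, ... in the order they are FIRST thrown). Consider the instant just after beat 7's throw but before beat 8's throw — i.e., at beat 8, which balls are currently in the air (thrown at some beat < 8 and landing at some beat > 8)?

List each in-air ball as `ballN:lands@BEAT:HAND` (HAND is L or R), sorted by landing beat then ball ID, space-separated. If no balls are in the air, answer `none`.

Beat 0 (L): throw ball1 h=3 -> lands@3:R; in-air after throw: [b1@3:R]
Beat 1 (R): throw ball2 h=7 -> lands@8:L; in-air after throw: [b1@3:R b2@8:L]
Beat 2 (L): throw ball3 h=3 -> lands@5:R; in-air after throw: [b1@3:R b3@5:R b2@8:L]
Beat 3 (R): throw ball1 h=7 -> lands@10:L; in-air after throw: [b3@5:R b2@8:L b1@10:L]
Beat 4 (L): throw ball4 h=8 -> lands@12:L; in-air after throw: [b3@5:R b2@8:L b1@10:L b4@12:L]
Beat 5 (R): throw ball3 h=2 -> lands@7:R; in-air after throw: [b3@7:R b2@8:L b1@10:L b4@12:L]
Beat 6 (L): throw ball5 h=3 -> lands@9:R; in-air after throw: [b3@7:R b2@8:L b5@9:R b1@10:L b4@12:L]
Beat 7 (R): throw ball3 h=7 -> lands@14:L; in-air after throw: [b2@8:L b5@9:R b1@10:L b4@12:L b3@14:L]
Beat 8 (L): throw ball2 h=3 -> lands@11:R; in-air after throw: [b5@9:R b1@10:L b2@11:R b4@12:L b3@14:L]

Answer: ball5:lands@9:R ball1:lands@10:L ball4:lands@12:L ball3:lands@14:L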